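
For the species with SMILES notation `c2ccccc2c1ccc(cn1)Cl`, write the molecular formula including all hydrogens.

Heavy atoms from the SMILES: 11 C, 1 Cl, 1 N.
Implicit hydrogens by atom environment:
  8 × C (aromatic): 1 H each → 8
  3 × C (aromatic): no H
  1 × Cl: no H
  1 × N (aromatic): no H
  Total hydrogens = 8.
Molecular formula: C11H8ClN

C11H8ClN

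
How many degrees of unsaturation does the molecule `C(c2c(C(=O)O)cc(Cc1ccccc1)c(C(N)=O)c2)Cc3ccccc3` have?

Molecular formula from the SMILES: C23H21NO3.
DoU = (2C + 2 + N − H − X)/2 = (2·23 + 2 + 1 − 21 − 0)/2 = 28/2 = 14.
(Structurally: 3 ring(s) + 11 π bond(s) = 14.)

14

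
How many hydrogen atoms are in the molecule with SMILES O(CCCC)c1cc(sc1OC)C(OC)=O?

16

Hydrogens are implicit in SMILES; fill each atom to its normal valence:
  4 × O: no H
  3 × C: 3 H each → 9
  3 × C: 2 H each → 6
  3 × C (aromatic): no H
  1 × C (aromatic): 1 H
  1 × C: no H
  1 × S (aromatic): no H
  Total hydrogens = 16.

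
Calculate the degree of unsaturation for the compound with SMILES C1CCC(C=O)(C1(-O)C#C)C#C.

Molecular formula from the SMILES: C10H10O2.
DoU = (2C + 2 + N − H − X)/2 = (2·10 + 2 + 0 − 10 − 0)/2 = 12/2 = 6.
(Structurally: 1 ring(s) + 5 π bond(s) = 6.)

6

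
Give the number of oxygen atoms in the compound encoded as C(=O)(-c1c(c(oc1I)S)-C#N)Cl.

The symbol for oxygen appears 2 times in the SMILES.

2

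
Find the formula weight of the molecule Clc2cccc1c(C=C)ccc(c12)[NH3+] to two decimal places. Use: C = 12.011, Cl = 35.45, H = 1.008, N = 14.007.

Molecular formula: C12H11ClN+.
M = 12×12.011 + 1×35.45 + 11×1.008 + 1×14.007 = 204.68 g/mol.

204.68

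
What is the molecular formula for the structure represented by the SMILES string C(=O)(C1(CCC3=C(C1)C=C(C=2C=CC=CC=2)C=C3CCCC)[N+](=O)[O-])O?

Heavy atoms from the SMILES: 21 C, 1 N, 4 O.
Implicit hydrogens by atom environment:
  7 × C (aromatic): 1 H each → 7
  6 × C: 2 H each → 12
  5 × C (aromatic): no H
  2 × C: no H
  2 × O: no H
  1 × C: 3 H
  1 × N (charge +1): no H
  1 × O: 1 H
  1 × O (charge -1): no H
  Total hydrogens = 23.
Molecular formula: C21H23NO4

C21H23NO4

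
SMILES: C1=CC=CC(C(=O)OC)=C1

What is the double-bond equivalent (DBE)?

Molecular formula from the SMILES: C8H8O2.
DoU = (2C + 2 + N − H − X)/2 = (2·8 + 2 + 0 − 8 − 0)/2 = 10/2 = 5.
(Structurally: 1 ring(s) + 4 π bond(s) = 5.)

5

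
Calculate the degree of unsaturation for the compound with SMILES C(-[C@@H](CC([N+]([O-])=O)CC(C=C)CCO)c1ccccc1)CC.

6

Molecular formula from the SMILES: C18H27NO3.
DoU = (2C + 2 + N − H − X)/2 = (2·18 + 2 + 1 − 27 − 0)/2 = 12/2 = 6.
(Structurally: 1 ring(s) + 5 π bond(s) = 6.)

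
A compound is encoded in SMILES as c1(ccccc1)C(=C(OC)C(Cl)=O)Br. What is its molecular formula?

Heavy atoms from the SMILES: 1 Br, 10 C, 1 Cl, 2 O.
Implicit hydrogens by atom environment:
  5 × C (aromatic): 1 H each → 5
  3 × C: no H
  2 × O: no H
  1 × Br: no H
  1 × C: 3 H
  1 × C (aromatic): no H
  1 × Cl: no H
  Total hydrogens = 8.
Molecular formula: C10H8BrClO2

C10H8BrClO2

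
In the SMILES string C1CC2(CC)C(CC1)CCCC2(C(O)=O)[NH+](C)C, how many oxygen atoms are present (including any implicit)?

2

The symbol for oxygen appears 2 times in the SMILES.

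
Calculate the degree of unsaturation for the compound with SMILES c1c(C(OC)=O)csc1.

Molecular formula from the SMILES: C6H6O2S.
DoU = (2C + 2 + N − H − X)/2 = (2·6 + 2 + 0 − 6 − 0)/2 = 8/2 = 4.
(Structurally: 1 ring(s) + 3 π bond(s) = 4.)

4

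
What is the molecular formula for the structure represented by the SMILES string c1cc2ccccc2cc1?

Heavy atoms from the SMILES: 10 C.
Implicit hydrogens by atom environment:
  8 × C (aromatic): 1 H each → 8
  2 × C (aromatic): no H
  Total hydrogens = 8.
Molecular formula: C10H8

C10H8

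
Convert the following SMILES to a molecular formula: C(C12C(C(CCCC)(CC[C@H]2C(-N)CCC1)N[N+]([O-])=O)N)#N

Heavy atoms from the SMILES: 15 C, 5 N, 2 O.
Implicit hydrogens by atom environment:
  8 × C: 2 H each → 16
  3 × C: 1 H each → 3
  3 × C: no H
  2 × N: 2 H each → 4
  1 × C: 3 H
  1 × N: 1 H
  1 × N: no H
  1 × N (charge +1): no H
  1 × O: no H
  1 × O (charge -1): no H
  Total hydrogens = 27.
Molecular formula: C15H27N5O2

C15H27N5O2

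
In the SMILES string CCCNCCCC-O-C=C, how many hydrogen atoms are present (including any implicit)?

Hydrogens are implicit in SMILES; fill each atom to its normal valence:
  7 × C: 2 H each → 14
  1 × C: 3 H
  1 × C: 1 H
  1 × N: 1 H
  1 × O: no H
  Total hydrogens = 19.

19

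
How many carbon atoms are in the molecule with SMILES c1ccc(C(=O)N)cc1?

7

The symbol for carbon appears 7 times in the SMILES. Lowercase c denotes aromatic carbon and counts toward C.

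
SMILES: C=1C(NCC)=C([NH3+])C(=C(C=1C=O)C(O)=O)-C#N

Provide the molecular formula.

Heavy atoms from the SMILES: 11 C, 3 N, 3 O.
Implicit hydrogens by atom environment:
  5 × C (aromatic): no H
  2 × C: no H
  2 × O: no H
  1 × C: 3 H
  1 × C: 2 H
  1 × C (aromatic): 1 H
  1 × C: 1 H
  1 × N (charge +1): 3 H
  1 × N: 1 H
  1 × N: no H
  1 × O: 1 H
  Total hydrogens = 12.
Net charge +1.
Molecular formula: C11H12N3O3+

C11H12N3O3+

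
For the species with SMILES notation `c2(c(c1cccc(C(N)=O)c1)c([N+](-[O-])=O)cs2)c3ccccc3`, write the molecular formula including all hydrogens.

Heavy atoms from the SMILES: 17 C, 2 N, 3 O, 1 S.
Implicit hydrogens by atom environment:
  10 × C (aromatic): 1 H each → 10
  6 × C (aromatic): no H
  2 × O: no H
  1 × C: no H
  1 × N: 2 H
  1 × N (charge +1): no H
  1 × O (charge -1): no H
  1 × S (aromatic): no H
  Total hydrogens = 12.
Molecular formula: C17H12N2O3S

C17H12N2O3S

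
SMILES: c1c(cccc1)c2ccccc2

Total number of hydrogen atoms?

10

Hydrogens are implicit in SMILES; fill each atom to its normal valence:
  10 × C (aromatic): 1 H each → 10
  2 × C (aromatic): no H
  Total hydrogens = 10.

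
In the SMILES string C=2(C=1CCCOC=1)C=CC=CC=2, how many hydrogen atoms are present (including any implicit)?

12

Hydrogens are implicit in SMILES; fill each atom to its normal valence:
  5 × C (aromatic): 1 H each → 5
  3 × C: 2 H each → 6
  1 × C: 1 H
  1 × C: no H
  1 × C (aromatic): no H
  1 × O: no H
  Total hydrogens = 12.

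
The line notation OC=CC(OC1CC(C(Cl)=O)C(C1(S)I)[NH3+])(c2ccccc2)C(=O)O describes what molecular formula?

C16H18ClINO5S+

Heavy atoms from the SMILES: 16 C, 1 Cl, 1 I, 1 N, 5 O, 1 S.
Implicit hydrogens by atom environment:
  5 × C: 1 H each → 5
  5 × C (aromatic): 1 H each → 5
  4 × C: no H
  3 × O: no H
  2 × O: 1 H each → 2
  1 × C: 2 H
  1 × C (aromatic): no H
  1 × Cl: no H
  1 × I: no H
  1 × N (charge +1): 3 H
  1 × S: 1 H
  Total hydrogens = 18.
Net charge +1.
Molecular formula: C16H18ClINO5S+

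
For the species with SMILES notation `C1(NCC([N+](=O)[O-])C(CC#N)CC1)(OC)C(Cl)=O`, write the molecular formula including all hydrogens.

Heavy atoms from the SMILES: 10 C, 1 Cl, 3 N, 4 O.
Implicit hydrogens by atom environment:
  4 × C: 2 H each → 8
  3 × C: no H
  3 × O: no H
  2 × C: 1 H each → 2
  1 × C: 3 H
  1 × Cl: no H
  1 × N: 1 H
  1 × N (charge +1): no H
  1 × N: no H
  1 × O (charge -1): no H
  Total hydrogens = 14.
Molecular formula: C10H14ClN3O4

C10H14ClN3O4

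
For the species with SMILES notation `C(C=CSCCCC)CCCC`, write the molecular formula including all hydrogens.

Heavy atoms from the SMILES: 11 C, 1 S.
Implicit hydrogens by atom environment:
  7 × C: 2 H each → 14
  2 × C: 3 H each → 6
  2 × C: 1 H each → 2
  1 × S: no H
  Total hydrogens = 22.
Molecular formula: C11H22S

C11H22S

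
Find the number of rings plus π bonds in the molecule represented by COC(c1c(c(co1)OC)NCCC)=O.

Molecular formula from the SMILES: C10H15NO4.
DoU = (2C + 2 + N − H − X)/2 = (2·10 + 2 + 1 − 15 − 0)/2 = 8/2 = 4.
(Structurally: 1 ring(s) + 3 π bond(s) = 4.)

4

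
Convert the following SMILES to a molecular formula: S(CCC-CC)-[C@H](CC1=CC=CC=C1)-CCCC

Heavy atoms from the SMILES: 17 C, 1 S.
Implicit hydrogens by atom environment:
  8 × C: 2 H each → 16
  5 × C (aromatic): 1 H each → 5
  2 × C: 3 H each → 6
  1 × C: 1 H
  1 × C (aromatic): no H
  1 × S: no H
  Total hydrogens = 28.
Molecular formula: C17H28S

C17H28S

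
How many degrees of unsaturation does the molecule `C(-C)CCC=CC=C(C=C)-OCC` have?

Molecular formula from the SMILES: C12H20O.
DoU = (2C + 2 + N − H − X)/2 = (2·12 + 2 + 0 − 20 − 0)/2 = 6/2 = 3.
(Structurally: 0 ring(s) + 3 π bond(s) = 3.)

3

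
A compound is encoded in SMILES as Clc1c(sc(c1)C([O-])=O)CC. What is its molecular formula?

Heavy atoms from the SMILES: 7 C, 1 Cl, 2 O, 1 S.
Implicit hydrogens by atom environment:
  3 × C (aromatic): no H
  1 × C: 3 H
  1 × C: 2 H
  1 × C (aromatic): 1 H
  1 × C: no H
  1 × Cl: no H
  1 × O: no H
  1 × O (charge -1): no H
  1 × S (aromatic): no H
  Total hydrogens = 6.
Net charge -1.
Molecular formula: C7H6ClO2S-

C7H6ClO2S-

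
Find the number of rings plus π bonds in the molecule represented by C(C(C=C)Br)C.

Molecular formula from the SMILES: C5H9Br.
DoU = (2C + 2 + N − H − X)/2 = (2·5 + 2 + 0 − 9 − 1)/2 = 2/2 = 1.
(Structurally: 0 ring(s) + 1 π bond(s) = 1.)

1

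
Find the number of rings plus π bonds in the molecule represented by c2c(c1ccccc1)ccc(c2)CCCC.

8

Molecular formula from the SMILES: C16H18.
DoU = (2C + 2 + N − H − X)/2 = (2·16 + 2 + 0 − 18 − 0)/2 = 16/2 = 8.
(Structurally: 2 ring(s) + 6 π bond(s) = 8.)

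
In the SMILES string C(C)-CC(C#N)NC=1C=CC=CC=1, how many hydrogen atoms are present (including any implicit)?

14

Hydrogens are implicit in SMILES; fill each atom to its normal valence:
  5 × C (aromatic): 1 H each → 5
  2 × C: 2 H each → 4
  1 × C: 3 H
  1 × C: 1 H
  1 × C: no H
  1 × C (aromatic): no H
  1 × N: 1 H
  1 × N: no H
  Total hydrogens = 14.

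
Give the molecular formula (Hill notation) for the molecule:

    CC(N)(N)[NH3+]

C2H10N3+

Heavy atoms from the SMILES: 2 C, 3 N.
Implicit hydrogens by atom environment:
  2 × N: 2 H each → 4
  1 × C: 3 H
  1 × C: no H
  1 × N (charge +1): 3 H
  Total hydrogens = 10.
Net charge +1.
Molecular formula: C2H10N3+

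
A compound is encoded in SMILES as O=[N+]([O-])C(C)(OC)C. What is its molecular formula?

Heavy atoms from the SMILES: 4 C, 1 N, 3 O.
Implicit hydrogens by atom environment:
  3 × C: 3 H each → 9
  2 × O: no H
  1 × C: no H
  1 × N (charge +1): no H
  1 × O (charge -1): no H
  Total hydrogens = 9.
Molecular formula: C4H9NO3

C4H9NO3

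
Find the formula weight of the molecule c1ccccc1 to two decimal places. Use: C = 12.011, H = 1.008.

78.11

Molecular formula: C6H6.
M = 6×12.011 + 6×1.008 = 78.11 g/mol.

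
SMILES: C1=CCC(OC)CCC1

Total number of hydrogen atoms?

Hydrogens are implicit in SMILES; fill each atom to its normal valence:
  4 × C: 2 H each → 8
  3 × C: 1 H each → 3
  1 × C: 3 H
  1 × O: no H
  Total hydrogens = 14.

14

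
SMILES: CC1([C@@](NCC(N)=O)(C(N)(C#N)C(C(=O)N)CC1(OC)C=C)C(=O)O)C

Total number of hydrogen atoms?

Hydrogens are implicit in SMILES; fill each atom to its normal valence:
  8 × C: no H
  4 × O: no H
  3 × C: 3 H each → 9
  3 × C: 2 H each → 6
  3 × N: 2 H each → 6
  2 × C: 1 H each → 2
  1 × N: 1 H
  1 × N: no H
  1 × O: 1 H
  Total hydrogens = 25.

25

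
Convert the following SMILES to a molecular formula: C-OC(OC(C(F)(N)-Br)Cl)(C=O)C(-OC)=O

Heavy atoms from the SMILES: 1 Br, 7 C, 1 Cl, 1 F, 1 N, 5 O.
Implicit hydrogens by atom environment:
  5 × O: no H
  3 × C: no H
  2 × C: 3 H each → 6
  2 × C: 1 H each → 2
  1 × Br: no H
  1 × Cl: no H
  1 × F: no H
  1 × N: 2 H
  Total hydrogens = 10.
Molecular formula: C7H10BrClFNO5

C7H10BrClFNO5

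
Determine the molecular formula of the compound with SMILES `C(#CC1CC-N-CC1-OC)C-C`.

Heavy atoms from the SMILES: 10 C, 1 N, 1 O.
Implicit hydrogens by atom environment:
  4 × C: 2 H each → 8
  2 × C: 3 H each → 6
  2 × C: 1 H each → 2
  2 × C: no H
  1 × N: 1 H
  1 × O: no H
  Total hydrogens = 17.
Molecular formula: C10H17NO

C10H17NO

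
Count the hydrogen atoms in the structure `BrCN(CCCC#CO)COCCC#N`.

Hydrogens are implicit in SMILES; fill each atom to its normal valence:
  7 × C: 2 H each → 14
  3 × C: no H
  2 × N: no H
  1 × Br: no H
  1 × O: 1 H
  1 × O: no H
  Total hydrogens = 15.

15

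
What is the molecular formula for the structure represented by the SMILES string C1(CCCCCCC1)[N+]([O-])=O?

C8H15NO2

Heavy atoms from the SMILES: 8 C, 1 N, 2 O.
Implicit hydrogens by atom environment:
  7 × C: 2 H each → 14
  1 × C: 1 H
  1 × N (charge +1): no H
  1 × O: no H
  1 × O (charge -1): no H
  Total hydrogens = 15.
Molecular formula: C8H15NO2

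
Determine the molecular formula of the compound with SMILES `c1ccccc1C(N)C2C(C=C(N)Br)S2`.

C11H13BrN2S

Heavy atoms from the SMILES: 1 Br, 11 C, 2 N, 1 S.
Implicit hydrogens by atom environment:
  5 × C (aromatic): 1 H each → 5
  4 × C: 1 H each → 4
  2 × N: 2 H each → 4
  1 × Br: no H
  1 × C: no H
  1 × C (aromatic): no H
  1 × S: no H
  Total hydrogens = 13.
Molecular formula: C11H13BrN2S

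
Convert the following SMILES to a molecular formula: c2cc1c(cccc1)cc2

C10H8

Heavy atoms from the SMILES: 10 C.
Implicit hydrogens by atom environment:
  8 × C (aromatic): 1 H each → 8
  2 × C (aromatic): no H
  Total hydrogens = 8.
Molecular formula: C10H8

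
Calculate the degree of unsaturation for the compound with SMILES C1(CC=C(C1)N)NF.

2

Molecular formula from the SMILES: C5H9FN2.
DoU = (2C + 2 + N − H − X)/2 = (2·5 + 2 + 2 − 9 − 1)/2 = 4/2 = 2.
(Structurally: 1 ring(s) + 1 π bond(s) = 2.)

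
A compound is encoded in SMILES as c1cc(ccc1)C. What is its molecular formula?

C7H8

Heavy atoms from the SMILES: 7 C.
Implicit hydrogens by atom environment:
  5 × C (aromatic): 1 H each → 5
  1 × C: 3 H
  1 × C (aromatic): no H
  Total hydrogens = 8.
Molecular formula: C7H8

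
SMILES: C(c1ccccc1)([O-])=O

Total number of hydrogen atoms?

5

Hydrogens are implicit in SMILES; fill each atom to its normal valence:
  5 × C (aromatic): 1 H each → 5
  1 × C (aromatic): no H
  1 × C: no H
  1 × O: no H
  1 × O (charge -1): no H
  Total hydrogens = 5.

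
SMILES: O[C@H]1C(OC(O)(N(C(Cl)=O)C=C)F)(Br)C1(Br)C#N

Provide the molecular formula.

C8H6Br2ClFN2O4

Heavy atoms from the SMILES: 2 Br, 8 C, 1 Cl, 1 F, 2 N, 4 O.
Implicit hydrogens by atom environment:
  5 × C: no H
  2 × Br: no H
  2 × C: 1 H each → 2
  2 × N: no H
  2 × O: 1 H each → 2
  2 × O: no H
  1 × C: 2 H
  1 × Cl: no H
  1 × F: no H
  Total hydrogens = 6.
Molecular formula: C8H6Br2ClFN2O4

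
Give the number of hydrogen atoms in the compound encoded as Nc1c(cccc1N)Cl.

7

Hydrogens are implicit in SMILES; fill each atom to its normal valence:
  3 × C (aromatic): 1 H each → 3
  3 × C (aromatic): no H
  2 × N: 2 H each → 4
  1 × Cl: no H
  Total hydrogens = 7.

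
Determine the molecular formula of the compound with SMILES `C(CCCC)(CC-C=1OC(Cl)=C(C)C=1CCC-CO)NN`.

C16H29ClN2O2

Heavy atoms from the SMILES: 16 C, 1 Cl, 2 N, 2 O.
Implicit hydrogens by atom environment:
  9 × C: 2 H each → 18
  4 × C (aromatic): no H
  2 × C: 3 H each → 6
  1 × C: 1 H
  1 × Cl: no H
  1 × N: 2 H
  1 × N: 1 H
  1 × O: 1 H
  1 × O (aromatic): no H
  Total hydrogens = 29.
Molecular formula: C16H29ClN2O2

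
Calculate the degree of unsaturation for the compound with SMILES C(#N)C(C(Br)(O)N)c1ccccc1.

6

Molecular formula from the SMILES: C9H9BrN2O.
DoU = (2C + 2 + N − H − X)/2 = (2·9 + 2 + 2 − 9 − 1)/2 = 12/2 = 6.
(Structurally: 1 ring(s) + 5 π bond(s) = 6.)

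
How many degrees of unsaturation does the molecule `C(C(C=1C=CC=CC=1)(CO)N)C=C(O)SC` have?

5

Molecular formula from the SMILES: C12H17NO2S.
DoU = (2C + 2 + N − H − X)/2 = (2·12 + 2 + 1 − 17 − 0)/2 = 10/2 = 5.
(Structurally: 1 ring(s) + 4 π bond(s) = 5.)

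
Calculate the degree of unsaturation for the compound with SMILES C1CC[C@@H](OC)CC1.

1

Molecular formula from the SMILES: C7H14O.
DoU = (2C + 2 + N − H − X)/2 = (2·7 + 2 + 0 − 14 − 0)/2 = 2/2 = 1.
(Structurally: 1 ring(s) + 0 π bond(s) = 1.)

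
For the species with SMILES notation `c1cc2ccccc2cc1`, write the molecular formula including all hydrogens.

Heavy atoms from the SMILES: 10 C.
Implicit hydrogens by atom environment:
  8 × C (aromatic): 1 H each → 8
  2 × C (aromatic): no H
  Total hydrogens = 8.
Molecular formula: C10H8

C10H8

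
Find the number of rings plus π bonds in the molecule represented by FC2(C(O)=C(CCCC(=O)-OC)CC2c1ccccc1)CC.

7

Molecular formula from the SMILES: C18H23FO3.
DoU = (2C + 2 + N − H − X)/2 = (2·18 + 2 + 0 − 23 − 1)/2 = 14/2 = 7.
(Structurally: 2 ring(s) + 5 π bond(s) = 7.)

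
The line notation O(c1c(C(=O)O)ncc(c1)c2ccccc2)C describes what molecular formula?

C13H11NO3

Heavy atoms from the SMILES: 13 C, 1 N, 3 O.
Implicit hydrogens by atom environment:
  7 × C (aromatic): 1 H each → 7
  4 × C (aromatic): no H
  2 × O: no H
  1 × C: 3 H
  1 × C: no H
  1 × N (aromatic): no H
  1 × O: 1 H
  Total hydrogens = 11.
Molecular formula: C13H11NO3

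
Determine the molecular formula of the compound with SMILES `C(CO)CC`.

C4H10O

Heavy atoms from the SMILES: 4 C, 1 O.
Implicit hydrogens by atom environment:
  3 × C: 2 H each → 6
  1 × C: 3 H
  1 × O: 1 H
  Total hydrogens = 10.
Molecular formula: C4H10O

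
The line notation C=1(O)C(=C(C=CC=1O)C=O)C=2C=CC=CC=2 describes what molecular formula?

Heavy atoms from the SMILES: 13 C, 3 O.
Implicit hydrogens by atom environment:
  7 × C (aromatic): 1 H each → 7
  5 × C (aromatic): no H
  2 × O: 1 H each → 2
  1 × C: 1 H
  1 × O: no H
  Total hydrogens = 10.
Molecular formula: C13H10O3

C13H10O3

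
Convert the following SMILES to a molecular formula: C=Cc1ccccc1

C8H8

Heavy atoms from the SMILES: 8 C.
Implicit hydrogens by atom environment:
  5 × C (aromatic): 1 H each → 5
  1 × C: 2 H
  1 × C: 1 H
  1 × C (aromatic): no H
  Total hydrogens = 8.
Molecular formula: C8H8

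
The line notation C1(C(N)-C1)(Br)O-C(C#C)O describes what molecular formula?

Heavy atoms from the SMILES: 1 Br, 6 C, 1 N, 2 O.
Implicit hydrogens by atom environment:
  3 × C: 1 H each → 3
  2 × C: no H
  1 × Br: no H
  1 × C: 2 H
  1 × N: 2 H
  1 × O: 1 H
  1 × O: no H
  Total hydrogens = 8.
Molecular formula: C6H8BrNO2

C6H8BrNO2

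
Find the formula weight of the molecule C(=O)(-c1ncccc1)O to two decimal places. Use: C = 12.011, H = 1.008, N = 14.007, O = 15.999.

123.11

Molecular formula: C6H5NO2.
M = 6×12.011 + 5×1.008 + 1×14.007 + 2×15.999 = 123.11 g/mol.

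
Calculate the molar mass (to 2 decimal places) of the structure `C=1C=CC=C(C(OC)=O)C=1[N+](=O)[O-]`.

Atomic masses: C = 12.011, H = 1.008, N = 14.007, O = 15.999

Molecular formula: C8H7NO4.
M = 8×12.011 + 7×1.008 + 1×14.007 + 4×15.999 = 181.15 g/mol.

181.15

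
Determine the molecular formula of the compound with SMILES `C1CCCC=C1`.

C6H10

Heavy atoms from the SMILES: 6 C.
Implicit hydrogens by atom environment:
  4 × C: 2 H each → 8
  2 × C: 1 H each → 2
  Total hydrogens = 10.
Molecular formula: C6H10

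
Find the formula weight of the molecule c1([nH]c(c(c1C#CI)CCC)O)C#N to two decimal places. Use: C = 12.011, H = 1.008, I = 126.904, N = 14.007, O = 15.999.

Molecular formula: C10H9IN2O.
M = 10×12.011 + 9×1.008 + 1×126.904 + 2×14.007 + 1×15.999 = 300.10 g/mol.

300.10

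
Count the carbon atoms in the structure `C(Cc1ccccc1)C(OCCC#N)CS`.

13

The symbol for carbon appears 13 times in the SMILES. Lowercase c denotes aromatic carbon and counts toward C.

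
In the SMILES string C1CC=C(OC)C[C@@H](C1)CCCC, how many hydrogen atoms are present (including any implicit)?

Hydrogens are implicit in SMILES; fill each atom to its normal valence:
  7 × C: 2 H each → 14
  2 × C: 3 H each → 6
  2 × C: 1 H each → 2
  1 × C: no H
  1 × O: no H
  Total hydrogens = 22.

22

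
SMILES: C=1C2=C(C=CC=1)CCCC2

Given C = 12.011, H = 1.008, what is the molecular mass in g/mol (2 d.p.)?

132.21

Molecular formula: C10H12.
M = 10×12.011 + 12×1.008 = 132.21 g/mol.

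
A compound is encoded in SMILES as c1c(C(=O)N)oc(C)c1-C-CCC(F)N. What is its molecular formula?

C10H15FN2O2

Heavy atoms from the SMILES: 10 C, 1 F, 2 N, 2 O.
Implicit hydrogens by atom environment:
  3 × C: 2 H each → 6
  3 × C (aromatic): no H
  2 × N: 2 H each → 4
  1 × C: 3 H
  1 × C (aromatic): 1 H
  1 × C: 1 H
  1 × C: no H
  1 × F: no H
  1 × O (aromatic): no H
  1 × O: no H
  Total hydrogens = 15.
Molecular formula: C10H15FN2O2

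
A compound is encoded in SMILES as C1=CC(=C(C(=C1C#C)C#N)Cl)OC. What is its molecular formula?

C10H6ClNO

Heavy atoms from the SMILES: 10 C, 1 Cl, 1 N, 1 O.
Implicit hydrogens by atom environment:
  4 × C (aromatic): no H
  2 × C (aromatic): 1 H each → 2
  2 × C: no H
  1 × C: 3 H
  1 × C: 1 H
  1 × Cl: no H
  1 × N: no H
  1 × O: no H
  Total hydrogens = 6.
Molecular formula: C10H6ClNO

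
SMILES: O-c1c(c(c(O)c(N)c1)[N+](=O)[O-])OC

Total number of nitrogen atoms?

2

The symbol for nitrogen appears 2 times in the SMILES.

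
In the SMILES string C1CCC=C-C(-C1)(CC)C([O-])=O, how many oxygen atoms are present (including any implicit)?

The symbol for oxygen appears 2 times in the SMILES.

2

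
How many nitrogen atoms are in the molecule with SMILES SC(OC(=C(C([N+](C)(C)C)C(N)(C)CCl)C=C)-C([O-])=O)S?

The symbol for nitrogen appears 2 times in the SMILES.

2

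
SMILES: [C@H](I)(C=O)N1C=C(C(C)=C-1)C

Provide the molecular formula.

C8H10INO

Heavy atoms from the SMILES: 8 C, 1 I, 1 N, 1 O.
Implicit hydrogens by atom environment:
  2 × C: 3 H each → 6
  2 × C (aromatic): 1 H each → 2
  2 × C: 1 H each → 2
  2 × C (aromatic): no H
  1 × I: no H
  1 × N (aromatic): no H
  1 × O: no H
  Total hydrogens = 10.
Molecular formula: C8H10INO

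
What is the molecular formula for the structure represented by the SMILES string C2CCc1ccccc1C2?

C10H12

Heavy atoms from the SMILES: 10 C.
Implicit hydrogens by atom environment:
  4 × C: 2 H each → 8
  4 × C (aromatic): 1 H each → 4
  2 × C (aromatic): no H
  Total hydrogens = 12.
Molecular formula: C10H12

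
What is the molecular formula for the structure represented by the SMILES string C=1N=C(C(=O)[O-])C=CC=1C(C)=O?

C8H6NO3-

Heavy atoms from the SMILES: 8 C, 1 N, 3 O.
Implicit hydrogens by atom environment:
  3 × C (aromatic): 1 H each → 3
  2 × C (aromatic): no H
  2 × C: no H
  2 × O: no H
  1 × C: 3 H
  1 × N (aromatic): no H
  1 × O (charge -1): no H
  Total hydrogens = 6.
Net charge -1.
Molecular formula: C8H6NO3-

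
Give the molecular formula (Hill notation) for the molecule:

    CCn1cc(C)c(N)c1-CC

Heavy atoms from the SMILES: 9 C, 2 N.
Implicit hydrogens by atom environment:
  3 × C: 3 H each → 9
  3 × C (aromatic): no H
  2 × C: 2 H each → 4
  1 × C (aromatic): 1 H
  1 × N: 2 H
  1 × N (aromatic): no H
  Total hydrogens = 16.
Molecular formula: C9H16N2

C9H16N2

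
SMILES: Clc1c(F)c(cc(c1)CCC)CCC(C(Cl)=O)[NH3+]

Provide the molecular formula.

C13H17Cl2FNO+

Heavy atoms from the SMILES: 13 C, 2 Cl, 1 F, 1 N, 1 O.
Implicit hydrogens by atom environment:
  4 × C: 2 H each → 8
  4 × C (aromatic): no H
  2 × C (aromatic): 1 H each → 2
  2 × Cl: no H
  1 × C: 3 H
  1 × C: 1 H
  1 × C: no H
  1 × F: no H
  1 × N (charge +1): 3 H
  1 × O: no H
  Total hydrogens = 17.
Net charge +1.
Molecular formula: C13H17Cl2FNO+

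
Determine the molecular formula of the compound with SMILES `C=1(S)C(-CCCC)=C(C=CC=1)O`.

Heavy atoms from the SMILES: 10 C, 1 O, 1 S.
Implicit hydrogens by atom environment:
  3 × C: 2 H each → 6
  3 × C (aromatic): 1 H each → 3
  3 × C (aromatic): no H
  1 × C: 3 H
  1 × O: 1 H
  1 × S: 1 H
  Total hydrogens = 14.
Molecular formula: C10H14OS

C10H14OS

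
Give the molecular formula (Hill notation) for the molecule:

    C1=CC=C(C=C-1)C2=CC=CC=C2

C12H10

Heavy atoms from the SMILES: 12 C.
Implicit hydrogens by atom environment:
  10 × C (aromatic): 1 H each → 10
  2 × C (aromatic): no H
  Total hydrogens = 10.
Molecular formula: C12H10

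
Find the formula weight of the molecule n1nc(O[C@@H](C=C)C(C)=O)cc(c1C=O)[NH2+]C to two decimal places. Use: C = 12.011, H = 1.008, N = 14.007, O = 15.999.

Molecular formula: C11H14N3O3+.
M = 11×12.011 + 14×1.008 + 3×14.007 + 3×15.999 = 236.25 g/mol.

236.25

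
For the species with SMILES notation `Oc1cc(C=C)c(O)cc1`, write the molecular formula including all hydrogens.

Heavy atoms from the SMILES: 8 C, 2 O.
Implicit hydrogens by atom environment:
  3 × C (aromatic): 1 H each → 3
  3 × C (aromatic): no H
  2 × O: 1 H each → 2
  1 × C: 2 H
  1 × C: 1 H
  Total hydrogens = 8.
Molecular formula: C8H8O2

C8H8O2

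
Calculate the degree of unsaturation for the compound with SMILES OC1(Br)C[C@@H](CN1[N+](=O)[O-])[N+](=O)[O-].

Molecular formula from the SMILES: C4H6BrN3O5.
DoU = (2C + 2 + N − H − X)/2 = (2·4 + 2 + 3 − 6 − 1)/2 = 6/2 = 3.
(Structurally: 1 ring(s) + 2 π bond(s) = 3.)

3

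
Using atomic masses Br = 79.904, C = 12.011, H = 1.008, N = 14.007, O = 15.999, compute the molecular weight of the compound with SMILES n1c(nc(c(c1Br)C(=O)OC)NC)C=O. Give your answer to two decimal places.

Molecular formula: C8H8BrN3O3.
M = 1×79.904 + 8×12.011 + 8×1.008 + 3×14.007 + 3×15.999 = 274.07 g/mol.

274.07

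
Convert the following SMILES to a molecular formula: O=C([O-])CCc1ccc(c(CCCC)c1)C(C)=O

Heavy atoms from the SMILES: 15 C, 3 O.
Implicit hydrogens by atom environment:
  5 × C: 2 H each → 10
  3 × C (aromatic): 1 H each → 3
  3 × C (aromatic): no H
  2 × C: 3 H each → 6
  2 × C: no H
  2 × O: no H
  1 × O (charge -1): no H
  Total hydrogens = 19.
Net charge -1.
Molecular formula: C15H19O3-

C15H19O3-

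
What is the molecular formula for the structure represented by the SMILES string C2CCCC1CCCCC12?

C10H18

Heavy atoms from the SMILES: 10 C.
Implicit hydrogens by atom environment:
  8 × C: 2 H each → 16
  2 × C: 1 H each → 2
  Total hydrogens = 18.
Molecular formula: C10H18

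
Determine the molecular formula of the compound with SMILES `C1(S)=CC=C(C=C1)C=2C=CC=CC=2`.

C12H10S

Heavy atoms from the SMILES: 12 C, 1 S.
Implicit hydrogens by atom environment:
  9 × C (aromatic): 1 H each → 9
  3 × C (aromatic): no H
  1 × S: 1 H
  Total hydrogens = 10.
Molecular formula: C12H10S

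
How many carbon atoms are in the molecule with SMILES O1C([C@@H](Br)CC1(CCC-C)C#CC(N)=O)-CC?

The symbol for carbon appears 13 times in the SMILES.

13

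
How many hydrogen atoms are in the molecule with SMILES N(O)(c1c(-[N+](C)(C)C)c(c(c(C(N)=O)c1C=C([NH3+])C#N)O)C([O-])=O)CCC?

24

Hydrogens are implicit in SMILES; fill each atom to its normal valence:
  6 × C (aromatic): no H
  4 × C: 3 H each → 12
  4 × C: no H
  2 × C: 2 H each → 4
  2 × N: no H
  2 × O: 1 H each → 2
  2 × O: no H
  1 × C: 1 H
  1 × N (charge +1): 3 H
  1 × N: 2 H
  1 × N (charge +1): no H
  1 × O (charge -1): no H
  Total hydrogens = 24.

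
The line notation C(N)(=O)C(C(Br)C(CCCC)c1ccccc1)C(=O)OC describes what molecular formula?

C16H22BrNO3

Heavy atoms from the SMILES: 1 Br, 16 C, 1 N, 3 O.
Implicit hydrogens by atom environment:
  5 × C (aromatic): 1 H each → 5
  3 × C: 2 H each → 6
  3 × C: 1 H each → 3
  3 × O: no H
  2 × C: 3 H each → 6
  2 × C: no H
  1 × Br: no H
  1 × C (aromatic): no H
  1 × N: 2 H
  Total hydrogens = 22.
Molecular formula: C16H22BrNO3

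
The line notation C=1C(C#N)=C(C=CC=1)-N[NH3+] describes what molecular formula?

Heavy atoms from the SMILES: 7 C, 3 N.
Implicit hydrogens by atom environment:
  4 × C (aromatic): 1 H each → 4
  2 × C (aromatic): no H
  1 × C: no H
  1 × N (charge +1): 3 H
  1 × N: 1 H
  1 × N: no H
  Total hydrogens = 8.
Net charge +1.
Molecular formula: C7H8N3+

C7H8N3+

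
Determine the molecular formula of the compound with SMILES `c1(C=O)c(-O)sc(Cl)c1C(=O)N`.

C6H4ClNO3S

Heavy atoms from the SMILES: 6 C, 1 Cl, 1 N, 3 O, 1 S.
Implicit hydrogens by atom environment:
  4 × C (aromatic): no H
  2 × O: no H
  1 × C: 1 H
  1 × C: no H
  1 × Cl: no H
  1 × N: 2 H
  1 × O: 1 H
  1 × S (aromatic): no H
  Total hydrogens = 4.
Molecular formula: C6H4ClNO3S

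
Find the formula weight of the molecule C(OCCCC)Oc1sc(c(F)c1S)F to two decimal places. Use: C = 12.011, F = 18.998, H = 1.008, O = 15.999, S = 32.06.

Molecular formula: C9H12F2O2S2.
M = 9×12.011 + 2×18.998 + 12×1.008 + 2×15.999 + 2×32.06 = 254.31 g/mol.

254.31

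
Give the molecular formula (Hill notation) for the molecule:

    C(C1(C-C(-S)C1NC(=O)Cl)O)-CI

C7H11ClINO2S

Heavy atoms from the SMILES: 7 C, 1 Cl, 1 I, 1 N, 2 O, 1 S.
Implicit hydrogens by atom environment:
  3 × C: 2 H each → 6
  2 × C: 1 H each → 2
  2 × C: no H
  1 × Cl: no H
  1 × I: no H
  1 × N: 1 H
  1 × O: 1 H
  1 × O: no H
  1 × S: 1 H
  Total hydrogens = 11.
Molecular formula: C7H11ClINO2S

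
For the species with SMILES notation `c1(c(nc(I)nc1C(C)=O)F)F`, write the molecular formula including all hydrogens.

Heavy atoms from the SMILES: 6 C, 2 F, 1 I, 2 N, 1 O.
Implicit hydrogens by atom environment:
  4 × C (aromatic): no H
  2 × F: no H
  2 × N (aromatic): no H
  1 × C: 3 H
  1 × C: no H
  1 × I: no H
  1 × O: no H
  Total hydrogens = 3.
Molecular formula: C6H3F2IN2O

C6H3F2IN2O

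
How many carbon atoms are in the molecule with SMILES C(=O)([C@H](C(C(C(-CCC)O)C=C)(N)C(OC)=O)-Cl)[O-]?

12

The symbol for carbon appears 12 times in the SMILES. (Cl is a single chlorine, not C + l.)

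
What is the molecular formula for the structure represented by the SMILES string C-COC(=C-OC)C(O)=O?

Heavy atoms from the SMILES: 6 C, 4 O.
Implicit hydrogens by atom environment:
  3 × O: no H
  2 × C: 3 H each → 6
  2 × C: no H
  1 × C: 2 H
  1 × C: 1 H
  1 × O: 1 H
  Total hydrogens = 10.
Molecular formula: C6H10O4

C6H10O4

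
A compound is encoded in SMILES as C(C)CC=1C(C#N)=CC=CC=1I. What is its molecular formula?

C10H10IN

Heavy atoms from the SMILES: 10 C, 1 I, 1 N.
Implicit hydrogens by atom environment:
  3 × C (aromatic): 1 H each → 3
  3 × C (aromatic): no H
  2 × C: 2 H each → 4
  1 × C: 3 H
  1 × C: no H
  1 × I: no H
  1 × N: no H
  Total hydrogens = 10.
Molecular formula: C10H10IN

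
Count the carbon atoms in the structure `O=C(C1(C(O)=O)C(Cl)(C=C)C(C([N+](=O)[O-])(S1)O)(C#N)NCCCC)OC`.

The symbol for carbon appears 14 times in the SMILES. (Cl is a single chlorine, not C + l.)

14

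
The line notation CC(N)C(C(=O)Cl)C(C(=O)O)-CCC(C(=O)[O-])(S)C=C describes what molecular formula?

Heavy atoms from the SMILES: 12 C, 1 Cl, 1 N, 5 O, 1 S.
Implicit hydrogens by atom environment:
  4 × C: 1 H each → 4
  4 × C: no H
  3 × C: 2 H each → 6
  3 × O: no H
  1 × C: 3 H
  1 × Cl: no H
  1 × N: 2 H
  1 × O: 1 H
  1 × O (charge -1): no H
  1 × S: 1 H
  Total hydrogens = 17.
Net charge -1.
Molecular formula: C12H17ClNO5S-

C12H17ClNO5S-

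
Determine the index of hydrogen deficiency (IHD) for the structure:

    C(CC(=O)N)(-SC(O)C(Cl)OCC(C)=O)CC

Molecular formula from the SMILES: C10H18ClNO4S.
DoU = (2C + 2 + N − H − X)/2 = (2·10 + 2 + 1 − 18 − 1)/2 = 4/2 = 2.
(Structurally: 0 ring(s) + 2 π bond(s) = 2.)

2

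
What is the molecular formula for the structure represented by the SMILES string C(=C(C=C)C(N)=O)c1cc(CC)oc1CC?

C13H17NO2

Heavy atoms from the SMILES: 13 C, 1 N, 2 O.
Implicit hydrogens by atom environment:
  3 × C: 2 H each → 6
  3 × C (aromatic): no H
  2 × C: 3 H each → 6
  2 × C: 1 H each → 2
  2 × C: no H
  1 × C (aromatic): 1 H
  1 × N: 2 H
  1 × O (aromatic): no H
  1 × O: no H
  Total hydrogens = 17.
Molecular formula: C13H17NO2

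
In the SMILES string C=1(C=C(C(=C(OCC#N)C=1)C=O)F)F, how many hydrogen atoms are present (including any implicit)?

Hydrogens are implicit in SMILES; fill each atom to its normal valence:
  4 × C (aromatic): no H
  2 × C (aromatic): 1 H each → 2
  2 × F: no H
  2 × O: no H
  1 × C: 2 H
  1 × C: 1 H
  1 × C: no H
  1 × N: no H
  Total hydrogens = 5.

5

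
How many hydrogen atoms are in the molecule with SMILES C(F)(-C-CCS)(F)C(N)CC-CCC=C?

21

Hydrogens are implicit in SMILES; fill each atom to its normal valence:
  8 × C: 2 H each → 16
  2 × C: 1 H each → 2
  2 × F: no H
  1 × C: no H
  1 × N: 2 H
  1 × S: 1 H
  Total hydrogens = 21.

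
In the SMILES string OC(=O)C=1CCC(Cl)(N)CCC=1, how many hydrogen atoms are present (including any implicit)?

12

Hydrogens are implicit in SMILES; fill each atom to its normal valence:
  4 × C: 2 H each → 8
  3 × C: no H
  1 × C: 1 H
  1 × Cl: no H
  1 × N: 2 H
  1 × O: 1 H
  1 × O: no H
  Total hydrogens = 12.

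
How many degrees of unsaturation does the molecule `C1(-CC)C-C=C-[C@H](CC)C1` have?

2

Molecular formula from the SMILES: C10H18.
DoU = (2C + 2 + N − H − X)/2 = (2·10 + 2 + 0 − 18 − 0)/2 = 4/2 = 2.
(Structurally: 1 ring(s) + 1 π bond(s) = 2.)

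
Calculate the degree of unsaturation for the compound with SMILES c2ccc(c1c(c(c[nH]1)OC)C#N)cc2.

9

Molecular formula from the SMILES: C12H10N2O.
DoU = (2C + 2 + N − H − X)/2 = (2·12 + 2 + 2 − 10 − 0)/2 = 18/2 = 9.
(Structurally: 2 ring(s) + 7 π bond(s) = 9.)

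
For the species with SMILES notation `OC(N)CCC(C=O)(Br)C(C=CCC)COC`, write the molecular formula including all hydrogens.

C12H22BrNO3

Heavy atoms from the SMILES: 1 Br, 12 C, 1 N, 3 O.
Implicit hydrogens by atom environment:
  5 × C: 1 H each → 5
  4 × C: 2 H each → 8
  2 × C: 3 H each → 6
  2 × O: no H
  1 × Br: no H
  1 × C: no H
  1 × N: 2 H
  1 × O: 1 H
  Total hydrogens = 22.
Molecular formula: C12H22BrNO3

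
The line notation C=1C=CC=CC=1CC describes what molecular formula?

C8H10

Heavy atoms from the SMILES: 8 C.
Implicit hydrogens by atom environment:
  5 × C (aromatic): 1 H each → 5
  1 × C: 3 H
  1 × C: 2 H
  1 × C (aromatic): no H
  Total hydrogens = 10.
Molecular formula: C8H10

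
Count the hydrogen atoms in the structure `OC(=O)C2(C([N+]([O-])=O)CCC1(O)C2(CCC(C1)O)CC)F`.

20

Hydrogens are implicit in SMILES; fill each atom to its normal valence:
  6 × C: 2 H each → 12
  4 × C: no H
  3 × O: 1 H each → 3
  2 × C: 1 H each → 2
  2 × O: no H
  1 × C: 3 H
  1 × F: no H
  1 × N (charge +1): no H
  1 × O (charge -1): no H
  Total hydrogens = 20.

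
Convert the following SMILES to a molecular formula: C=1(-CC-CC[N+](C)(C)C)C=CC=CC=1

Heavy atoms from the SMILES: 13 C, 1 N.
Implicit hydrogens by atom environment:
  5 × C (aromatic): 1 H each → 5
  4 × C: 2 H each → 8
  3 × C: 3 H each → 9
  1 × C (aromatic): no H
  1 × N (charge +1): no H
  Total hydrogens = 22.
Net charge +1.
Molecular formula: C13H22N+

C13H22N+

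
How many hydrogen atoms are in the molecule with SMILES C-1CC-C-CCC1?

14

Hydrogens are implicit in SMILES; fill each atom to its normal valence:
  7 × C: 2 H each → 14
  Total hydrogens = 14.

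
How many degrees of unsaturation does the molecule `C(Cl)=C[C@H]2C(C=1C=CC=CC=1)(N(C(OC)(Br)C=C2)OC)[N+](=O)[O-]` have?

Molecular formula from the SMILES: C15H16BrClN2O4.
DoU = (2C + 2 + N − H − X)/2 = (2·15 + 2 + 2 − 16 − 2)/2 = 16/2 = 8.
(Structurally: 2 ring(s) + 6 π bond(s) = 8.)

8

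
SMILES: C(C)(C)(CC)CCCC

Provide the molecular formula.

C9H20

Heavy atoms from the SMILES: 9 C.
Implicit hydrogens by atom environment:
  4 × C: 3 H each → 12
  4 × C: 2 H each → 8
  1 × C: no H
  Total hydrogens = 20.
Molecular formula: C9H20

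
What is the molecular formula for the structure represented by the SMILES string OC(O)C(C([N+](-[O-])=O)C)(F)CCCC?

C8H16FNO4

Heavy atoms from the SMILES: 8 C, 1 F, 1 N, 4 O.
Implicit hydrogens by atom environment:
  3 × C: 2 H each → 6
  2 × C: 3 H each → 6
  2 × C: 1 H each → 2
  2 × O: 1 H each → 2
  1 × C: no H
  1 × F: no H
  1 × N (charge +1): no H
  1 × O: no H
  1 × O (charge -1): no H
  Total hydrogens = 16.
Molecular formula: C8H16FNO4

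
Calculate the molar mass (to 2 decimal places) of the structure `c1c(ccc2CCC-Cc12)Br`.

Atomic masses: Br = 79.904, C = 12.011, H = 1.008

211.10

Molecular formula: C10H11Br.
M = 1×79.904 + 10×12.011 + 11×1.008 = 211.10 g/mol.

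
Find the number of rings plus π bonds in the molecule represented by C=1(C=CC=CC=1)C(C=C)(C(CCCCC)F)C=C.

Molecular formula from the SMILES: C17H23F.
DoU = (2C + 2 + N − H − X)/2 = (2·17 + 2 + 0 − 23 − 1)/2 = 12/2 = 6.
(Structurally: 1 ring(s) + 5 π bond(s) = 6.)

6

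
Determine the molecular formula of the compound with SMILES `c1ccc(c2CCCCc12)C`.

Heavy atoms from the SMILES: 11 C.
Implicit hydrogens by atom environment:
  4 × C: 2 H each → 8
  3 × C (aromatic): 1 H each → 3
  3 × C (aromatic): no H
  1 × C: 3 H
  Total hydrogens = 14.
Molecular formula: C11H14

C11H14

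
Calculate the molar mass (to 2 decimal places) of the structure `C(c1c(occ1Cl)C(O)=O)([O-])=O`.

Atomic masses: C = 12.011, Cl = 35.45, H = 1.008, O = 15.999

189.53

Molecular formula: C6H2ClO5-.
M = 6×12.011 + 1×35.45 + 2×1.008 + 5×15.999 = 189.53 g/mol.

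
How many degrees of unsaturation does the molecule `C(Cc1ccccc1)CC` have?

Molecular formula from the SMILES: C10H14.
DoU = (2C + 2 + N − H − X)/2 = (2·10 + 2 + 0 − 14 − 0)/2 = 8/2 = 4.
(Structurally: 1 ring(s) + 3 π bond(s) = 4.)

4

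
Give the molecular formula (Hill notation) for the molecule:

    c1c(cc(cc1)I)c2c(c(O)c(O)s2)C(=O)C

C12H9IO3S

Heavy atoms from the SMILES: 12 C, 1 I, 3 O, 1 S.
Implicit hydrogens by atom environment:
  6 × C (aromatic): no H
  4 × C (aromatic): 1 H each → 4
  2 × O: 1 H each → 2
  1 × C: 3 H
  1 × C: no H
  1 × I: no H
  1 × O: no H
  1 × S (aromatic): no H
  Total hydrogens = 9.
Molecular formula: C12H9IO3S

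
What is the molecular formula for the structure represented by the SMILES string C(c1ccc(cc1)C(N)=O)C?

C9H11NO

Heavy atoms from the SMILES: 9 C, 1 N, 1 O.
Implicit hydrogens by atom environment:
  4 × C (aromatic): 1 H each → 4
  2 × C (aromatic): no H
  1 × C: 3 H
  1 × C: 2 H
  1 × C: no H
  1 × N: 2 H
  1 × O: no H
  Total hydrogens = 11.
Molecular formula: C9H11NO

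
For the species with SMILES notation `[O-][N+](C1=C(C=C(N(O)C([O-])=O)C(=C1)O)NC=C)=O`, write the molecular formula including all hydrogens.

C9H8N3O6-

Heavy atoms from the SMILES: 9 C, 3 N, 6 O.
Implicit hydrogens by atom environment:
  4 × C (aromatic): no H
  2 × C (aromatic): 1 H each → 2
  2 × O: 1 H each → 2
  2 × O: no H
  2 × O (charge -1): no H
  1 × C: 2 H
  1 × C: 1 H
  1 × C: no H
  1 × N: 1 H
  1 × N (charge +1): no H
  1 × N: no H
  Total hydrogens = 8.
Net charge -1.
Molecular formula: C9H8N3O6-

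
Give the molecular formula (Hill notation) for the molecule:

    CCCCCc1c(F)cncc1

C10H14FN

Heavy atoms from the SMILES: 10 C, 1 F, 1 N.
Implicit hydrogens by atom environment:
  4 × C: 2 H each → 8
  3 × C (aromatic): 1 H each → 3
  2 × C (aromatic): no H
  1 × C: 3 H
  1 × F: no H
  1 × N (aromatic): no H
  Total hydrogens = 14.
Molecular formula: C10H14FN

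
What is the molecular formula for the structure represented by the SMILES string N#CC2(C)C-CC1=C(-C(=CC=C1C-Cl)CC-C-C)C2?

Heavy atoms from the SMILES: 17 C, 1 Cl, 1 N.
Implicit hydrogens by atom environment:
  7 × C: 2 H each → 14
  4 × C (aromatic): no H
  2 × C: 3 H each → 6
  2 × C (aromatic): 1 H each → 2
  2 × C: no H
  1 × Cl: no H
  1 × N: no H
  Total hydrogens = 22.
Molecular formula: C17H22ClN

C17H22ClN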